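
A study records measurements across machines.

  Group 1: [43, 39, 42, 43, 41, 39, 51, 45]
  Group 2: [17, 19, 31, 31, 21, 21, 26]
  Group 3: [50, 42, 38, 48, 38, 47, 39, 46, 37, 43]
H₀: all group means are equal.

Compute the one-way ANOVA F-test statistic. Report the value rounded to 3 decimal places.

Group means [42.88, 23.71, 42.80], grand mean 37.480
SSB = Σnᵢ(x̄ᵢ−x̄)² = 1842.336; SSW = ΣΣ(x−x̄ᵢ)² = 499.904
MSB = 1842.336/2 = 921.1682; MSW = 499.904/22 = 22.7229
F = MSB/MSW = 40.5392
df = (2, 22)

test statistic = 40.539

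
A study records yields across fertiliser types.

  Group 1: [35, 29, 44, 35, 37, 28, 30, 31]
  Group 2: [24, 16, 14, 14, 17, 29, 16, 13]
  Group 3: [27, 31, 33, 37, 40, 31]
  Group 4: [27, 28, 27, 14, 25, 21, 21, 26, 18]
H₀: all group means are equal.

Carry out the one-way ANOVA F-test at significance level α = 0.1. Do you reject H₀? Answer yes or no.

Group means [33.62, 17.88, 33.17, 23.00], grand mean 26.387
SSB = Σnᵢ(x̄ᵢ−x̄)² = 1377.772; SSW = ΣΣ(x−x̄ᵢ)² = 711.583
MSB = 1377.772/3 = 459.2572; MSW = 711.583/27 = 26.3549
F = MSB/MSW = 17.4258
df = (3, 27)
p-value (upper-tail) = 0.00000
At α=0.1: p < α → reject H₀

reject H₀: yes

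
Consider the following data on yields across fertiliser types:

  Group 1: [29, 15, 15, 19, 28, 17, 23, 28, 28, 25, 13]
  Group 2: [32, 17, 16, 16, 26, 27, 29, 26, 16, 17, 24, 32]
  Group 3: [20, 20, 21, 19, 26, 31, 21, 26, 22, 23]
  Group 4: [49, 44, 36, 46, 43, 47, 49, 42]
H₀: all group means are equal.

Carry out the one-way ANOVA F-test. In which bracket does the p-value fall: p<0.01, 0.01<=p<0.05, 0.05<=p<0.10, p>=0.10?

Group means [21.82, 23.17, 22.90, 44.50], grand mean 26.902
SSB = Σnᵢ(x̄ᵢ−x̄)² = 3089.407; SSW = ΣΣ(x−x̄ᵢ)² = 1086.203
MSB = 3089.407/3 = 1029.8022; MSW = 1086.203/37 = 29.3568
F = MSB/MSW = 35.0788
df = (3, 37)
p-value (upper-tail) = 0.00000
→ bracket: p<0.01

p-value bracket: p<0.01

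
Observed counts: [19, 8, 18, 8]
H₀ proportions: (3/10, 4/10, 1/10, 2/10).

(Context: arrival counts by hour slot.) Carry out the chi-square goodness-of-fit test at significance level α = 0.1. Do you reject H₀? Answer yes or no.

n = 53; E_i = n·p_i = [15.90, 21.20, 5.30, 10.60]
χ² = (19−15.90)²/15.90 + (8−21.20)²/21.20 + (18−5.30)²/5.30 + (8−10.60)²/10.60 = 39.8931
df = 3
p-value (upper-tail) = 0.00000
At α=0.1: p < α → reject H₀

reject H₀: yes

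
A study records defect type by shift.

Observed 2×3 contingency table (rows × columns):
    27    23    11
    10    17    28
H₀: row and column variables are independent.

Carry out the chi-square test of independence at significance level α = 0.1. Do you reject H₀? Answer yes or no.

Row totals [61, 55], col totals [37, 40, 39], n=116
χ² = (27−19.46)²/19.46 + (23−21.03)²/21.03 + (11−20.51)²/20.51 + (10−17.54)²/17.54 + (17−18.97)²/18.97 + (28−18.49)²/18.49 = 15.8531
df = 2
p-value (upper-tail) = 0.00036
At α=0.1: p < α → reject H₀

reject H₀: yes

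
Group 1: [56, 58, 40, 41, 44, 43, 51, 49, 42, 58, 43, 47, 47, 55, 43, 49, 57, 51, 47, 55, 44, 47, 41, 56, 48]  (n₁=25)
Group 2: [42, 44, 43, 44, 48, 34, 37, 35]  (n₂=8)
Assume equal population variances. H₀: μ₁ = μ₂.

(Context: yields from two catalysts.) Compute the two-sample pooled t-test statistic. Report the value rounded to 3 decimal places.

test statistic = 3.291

x̄₁=48.480, s₁=5.882, n₁=25
x̄₂=40.875, s₂=4.970, n₂=8
s_p² = [24·5.882² + 7·4.970²]/31 = 32.3585
SE = √(s_p²·(1/25+1/8)) = 2.3107
t = (48.480−40.875)/2.3107 = 3.2913
df = 31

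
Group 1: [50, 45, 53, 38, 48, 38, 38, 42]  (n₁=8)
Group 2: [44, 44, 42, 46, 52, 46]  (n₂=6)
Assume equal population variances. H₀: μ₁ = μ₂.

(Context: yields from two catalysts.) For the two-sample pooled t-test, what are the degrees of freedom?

df = n₁ + n₂ − 2 = 8 + 6 − 2 = 12

degrees of freedom = 12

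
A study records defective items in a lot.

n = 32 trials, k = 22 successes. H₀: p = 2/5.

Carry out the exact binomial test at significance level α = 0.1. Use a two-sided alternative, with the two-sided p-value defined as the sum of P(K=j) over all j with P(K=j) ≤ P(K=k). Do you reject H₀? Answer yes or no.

Exact binomial: n=32, k=22, p₀=2/5=0.4000
P(X=j) = C(n,j)·p₀^j·(1−p₀)^(n−j); p = Σ P(X=j) over j with P(X=j) ≤ P(X=22)
p-value (two-sided) = 0.00165
At α=0.1: p < α → reject H₀

reject H₀: yes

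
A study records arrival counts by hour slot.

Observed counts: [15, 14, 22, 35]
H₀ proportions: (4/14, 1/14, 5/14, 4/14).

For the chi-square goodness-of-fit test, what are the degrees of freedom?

df = k − 1 = 4 − 1 = 3

degrees of freedom = 3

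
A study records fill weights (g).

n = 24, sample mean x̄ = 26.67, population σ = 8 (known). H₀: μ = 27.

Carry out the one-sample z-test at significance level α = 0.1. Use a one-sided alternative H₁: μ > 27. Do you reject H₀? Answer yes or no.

SE = σ/√n = 8/√24 = 1.6330
z = (x̄−μ₀)/SE = (26.67−27)/1.6330 = -0.2021
p-value (one-sided, H₁ greater) = 0.58007
At α=0.1: p ≥ α → fail to reject H₀

reject H₀: no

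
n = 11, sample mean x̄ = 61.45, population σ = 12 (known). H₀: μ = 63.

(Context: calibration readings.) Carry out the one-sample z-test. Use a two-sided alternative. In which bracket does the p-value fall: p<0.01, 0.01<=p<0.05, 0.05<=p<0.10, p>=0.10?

SE = σ/√n = 12/√11 = 3.6181
z = (x̄−μ₀)/SE = (61.45−63)/3.6181 = -0.4284
p-value (two-sided) = 0.66836
→ bracket: p>=0.10

p-value bracket: p>=0.10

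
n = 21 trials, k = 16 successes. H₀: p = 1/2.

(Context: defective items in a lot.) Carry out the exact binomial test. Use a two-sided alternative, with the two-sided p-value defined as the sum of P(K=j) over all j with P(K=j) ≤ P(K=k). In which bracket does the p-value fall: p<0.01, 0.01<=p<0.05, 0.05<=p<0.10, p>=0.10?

Exact binomial: n=21, k=16, p₀=1/2=0.5000
P(X=j) = C(n,j)·p₀^j·(1−p₀)^(n−j); p = Σ P(X=j) over j with P(X=j) ≤ P(X=16)
p-value (two-sided) = 0.02660
→ bracket: 0.01<=p<0.05

p-value bracket: 0.01<=p<0.05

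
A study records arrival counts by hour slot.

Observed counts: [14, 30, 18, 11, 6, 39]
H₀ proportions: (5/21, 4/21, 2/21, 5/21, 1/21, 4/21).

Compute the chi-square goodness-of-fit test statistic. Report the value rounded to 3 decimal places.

n = 118; E_i = n·p_i = [28.10, 22.48, 11.24, 28.10, 5.62, 22.48]
χ² = (14−28.10)²/28.10 + (30−22.48)²/22.48 + (18−11.24)²/11.24 + (11−28.10)²/28.10 + (6−5.62)²/5.62 + (39−22.48)²/22.48 = 36.2343
df = 5

test statistic = 36.234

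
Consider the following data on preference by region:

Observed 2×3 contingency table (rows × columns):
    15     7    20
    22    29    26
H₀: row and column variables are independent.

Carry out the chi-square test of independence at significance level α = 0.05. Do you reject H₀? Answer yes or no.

Row totals [42, 77], col totals [37, 36, 46], n=119
χ² = (15−13.06)²/13.06 + (7−12.71)²/12.71 + (20−16.24)²/16.24 + (22−23.94)²/23.94 + (29−23.29)²/23.29 + (26−29.76)²/29.76 = 5.7551
df = 2
p-value (upper-tail) = 0.05627
At α=0.05: p ≥ α → fail to reject H₀

reject H₀: no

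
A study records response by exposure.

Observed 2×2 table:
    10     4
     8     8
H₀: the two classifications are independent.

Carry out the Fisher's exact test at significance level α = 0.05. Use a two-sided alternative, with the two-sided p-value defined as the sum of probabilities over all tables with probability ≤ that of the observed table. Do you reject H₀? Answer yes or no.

reject H₀: no

Margins: r₁=14, r₂=16, c₁=18, c₂=12, n=30
p_obs = C(14,10)·C(16,8)/C(30,18); sum pmf over tables with pmf ≤ p_obs
p-value (two-sided) = 0.28385
At α=0.05: p ≥ α → fail to reject H₀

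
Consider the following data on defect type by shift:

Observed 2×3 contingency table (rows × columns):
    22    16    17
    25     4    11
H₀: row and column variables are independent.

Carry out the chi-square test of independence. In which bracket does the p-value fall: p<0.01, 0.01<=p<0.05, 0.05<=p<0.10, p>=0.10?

Row totals [55, 40], col totals [47, 20, 28], n=95
χ² = (22−27.21)²/27.21 + (16−11.58)²/11.58 + (17−16.21)²/16.21 + (25−19.79)²/19.79 + (4−8.42)²/8.42 + (11−11.79)²/11.79 = 6.4701
df = 2
p-value (upper-tail) = 0.03936
→ bracket: 0.01<=p<0.05

p-value bracket: 0.01<=p<0.05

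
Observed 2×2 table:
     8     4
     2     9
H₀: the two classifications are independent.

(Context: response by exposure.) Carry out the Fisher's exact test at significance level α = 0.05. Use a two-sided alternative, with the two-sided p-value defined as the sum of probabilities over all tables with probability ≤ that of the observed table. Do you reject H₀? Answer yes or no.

reject H₀: yes

Margins: r₁=12, r₂=11, c₁=10, c₂=13, n=23
p_obs = C(12,8)·C(11,2)/C(23,10); sum pmf over tables with pmf ≤ p_obs
p-value (two-sided) = 0.03607
At α=0.05: p < α → reject H₀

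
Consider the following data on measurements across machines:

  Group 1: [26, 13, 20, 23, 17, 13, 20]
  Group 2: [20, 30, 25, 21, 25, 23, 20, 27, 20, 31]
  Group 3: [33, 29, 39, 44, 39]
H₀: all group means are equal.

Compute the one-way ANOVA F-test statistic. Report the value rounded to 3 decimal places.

test statistic = 21.134

Group means [18.86, 24.20, 36.80], grand mean 25.364
SSB = Σnᵢ(x̄ᵢ−x̄)² = 963.834; SSW = ΣΣ(x−x̄ᵢ)² = 433.257
MSB = 963.834/2 = 481.9169; MSW = 433.257/19 = 22.8030
F = MSB/MSW = 21.1339
df = (2, 19)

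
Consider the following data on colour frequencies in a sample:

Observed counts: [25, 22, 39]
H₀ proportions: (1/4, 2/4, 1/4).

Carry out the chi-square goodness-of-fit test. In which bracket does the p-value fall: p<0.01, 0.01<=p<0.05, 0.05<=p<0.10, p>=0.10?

n = 86; E_i = n·p_i = [21.50, 43.00, 21.50]
χ² = (25−21.50)²/21.50 + (22−43.00)²/43.00 + (39−21.50)²/21.50 = 25.0698
df = 2
p-value (upper-tail) = 0.00000
→ bracket: p<0.01

p-value bracket: p<0.01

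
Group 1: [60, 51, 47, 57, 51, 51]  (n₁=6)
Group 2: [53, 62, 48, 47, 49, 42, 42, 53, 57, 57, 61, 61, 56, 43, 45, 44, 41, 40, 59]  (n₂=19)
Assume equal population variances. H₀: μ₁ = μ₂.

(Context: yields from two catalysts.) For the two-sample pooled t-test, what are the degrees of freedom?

df = n₁ + n₂ − 2 = 6 + 19 − 2 = 23

degrees of freedom = 23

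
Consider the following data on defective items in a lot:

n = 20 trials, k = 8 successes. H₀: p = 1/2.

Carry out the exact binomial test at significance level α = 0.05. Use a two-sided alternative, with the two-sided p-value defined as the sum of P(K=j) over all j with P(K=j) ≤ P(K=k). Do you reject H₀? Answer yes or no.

reject H₀: no

Exact binomial: n=20, k=8, p₀=1/2=0.5000
P(X=j) = C(n,j)·p₀^j·(1−p₀)^(n−j); p = Σ P(X=j) over j with P(X=j) ≤ P(X=8)
p-value (two-sided) = 0.50344
At α=0.05: p ≥ α → fail to reject H₀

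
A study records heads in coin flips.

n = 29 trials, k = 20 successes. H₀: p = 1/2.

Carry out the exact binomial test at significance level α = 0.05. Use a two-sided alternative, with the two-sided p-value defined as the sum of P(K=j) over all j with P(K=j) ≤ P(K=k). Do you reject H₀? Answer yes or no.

reject H₀: no

Exact binomial: n=29, k=20, p₀=1/2=0.5000
P(X=j) = C(n,j)·p₀^j·(1−p₀)^(n−j); p = Σ P(X=j) over j with P(X=j) ≤ P(X=20)
p-value (two-sided) = 0.06143
At α=0.05: p ≥ α → fail to reject H₀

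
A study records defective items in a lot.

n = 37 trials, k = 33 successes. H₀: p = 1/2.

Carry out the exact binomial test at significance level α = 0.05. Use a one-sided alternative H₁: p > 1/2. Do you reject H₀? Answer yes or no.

reject H₀: yes

Exact binomial: n=37, k=33, p₀=1/2=0.5000
P(X≥33) from Σ C(n,i)·p₀^i·(1−p₀)^(n−i)
p-value (one-sided, H₁ greater) = 0.00000
At α=0.05: p < α → reject H₀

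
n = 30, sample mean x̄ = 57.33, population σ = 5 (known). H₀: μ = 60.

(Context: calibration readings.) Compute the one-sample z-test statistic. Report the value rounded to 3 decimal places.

SE = σ/√n = 5/√30 = 0.9129
z = (x̄−μ₀)/SE = (57.33−60)/0.9129 = -2.9248

test statistic = -2.925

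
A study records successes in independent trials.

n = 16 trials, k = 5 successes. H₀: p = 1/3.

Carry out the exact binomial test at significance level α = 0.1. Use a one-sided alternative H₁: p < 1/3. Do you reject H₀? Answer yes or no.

Exact binomial: n=16, k=5, p₀=1/3=0.3333
P(X≤5) from Σ C(n,i)·p₀^i·(1−p₀)^(n−i)
p-value (one-sided, H₁ less) = 0.54694
At α=0.1: p ≥ α → fail to reject H₀

reject H₀: no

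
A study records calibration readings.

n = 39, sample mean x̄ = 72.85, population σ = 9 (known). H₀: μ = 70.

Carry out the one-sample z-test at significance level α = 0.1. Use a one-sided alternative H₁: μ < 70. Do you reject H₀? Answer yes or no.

SE = σ/√n = 9/√39 = 1.4412
z = (x̄−μ₀)/SE = (72.85−70)/1.4412 = 1.9776
p-value (one-sided, H₁ less) = 0.97601
At α=0.1: p ≥ α → fail to reject H₀

reject H₀: no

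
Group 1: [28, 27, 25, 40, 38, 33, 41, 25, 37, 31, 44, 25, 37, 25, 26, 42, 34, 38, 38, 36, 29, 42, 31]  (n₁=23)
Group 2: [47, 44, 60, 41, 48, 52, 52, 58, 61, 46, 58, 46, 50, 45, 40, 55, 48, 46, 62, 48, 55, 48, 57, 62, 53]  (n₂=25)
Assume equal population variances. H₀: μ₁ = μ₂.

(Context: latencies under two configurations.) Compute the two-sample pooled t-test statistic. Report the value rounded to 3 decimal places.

test statistic = -9.484

x̄₁=33.565, s₁=6.381, n₁=23
x̄₂=51.280, s₂=6.542, n₂=25
s_p² = [22·6.381² + 24·6.542²]/46 = 41.7977
SE = √(s_p²·(1/23+1/25)) = 1.8679
t = (33.565−51.280)/1.8679 = -9.4836
df = 46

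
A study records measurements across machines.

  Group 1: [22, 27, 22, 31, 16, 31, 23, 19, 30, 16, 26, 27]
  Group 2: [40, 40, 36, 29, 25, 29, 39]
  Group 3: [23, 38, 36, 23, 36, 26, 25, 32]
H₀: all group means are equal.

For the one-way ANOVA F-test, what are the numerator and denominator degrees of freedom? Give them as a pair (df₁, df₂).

degrees of freedom = [2, 24]

k = 3 groups, N = 27 total
df = (k−1, N−k) = (3−1, 27−3) = (2, 24)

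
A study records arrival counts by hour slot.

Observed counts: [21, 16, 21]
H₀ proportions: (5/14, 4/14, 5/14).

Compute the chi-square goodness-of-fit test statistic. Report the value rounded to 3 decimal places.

test statistic = 0.028

n = 58; E_i = n·p_i = [20.71, 16.57, 20.71]
χ² = (21−20.71)²/20.71 + (16−16.57)²/16.57 + (21−20.71)²/20.71 = 0.0276
df = 2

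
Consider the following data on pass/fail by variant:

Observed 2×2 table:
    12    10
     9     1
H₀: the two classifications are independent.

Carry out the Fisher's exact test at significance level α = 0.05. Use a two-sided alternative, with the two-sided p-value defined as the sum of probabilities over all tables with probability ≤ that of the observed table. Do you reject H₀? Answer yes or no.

reject H₀: no

Margins: r₁=22, r₂=10, c₁=21, c₂=11, n=32
p_obs = C(22,12)·C(10,9)/C(32,21); sum pmf over tables with pmf ≤ p_obs
p-value (two-sided) = 0.10581
At α=0.05: p ≥ α → fail to reject H₀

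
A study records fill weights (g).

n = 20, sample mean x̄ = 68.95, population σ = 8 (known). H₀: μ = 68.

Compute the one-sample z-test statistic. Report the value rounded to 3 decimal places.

test statistic = 0.531

SE = σ/√n = 8/√20 = 1.7889
z = (x̄−μ₀)/SE = (68.95−68)/1.7889 = 0.5311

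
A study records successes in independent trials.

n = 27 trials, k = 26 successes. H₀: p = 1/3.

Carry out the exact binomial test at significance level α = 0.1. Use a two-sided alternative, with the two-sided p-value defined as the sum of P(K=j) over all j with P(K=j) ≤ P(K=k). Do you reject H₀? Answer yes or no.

reject H₀: yes

Exact binomial: n=27, k=26, p₀=1/3=0.3333
P(X=j) = C(n,j)·p₀^j·(1−p₀)^(n−j); p = Σ P(X=j) over j with P(X=j) ≤ P(X=26)
p-value (two-sided) = 0.00000
At α=0.1: p < α → reject H₀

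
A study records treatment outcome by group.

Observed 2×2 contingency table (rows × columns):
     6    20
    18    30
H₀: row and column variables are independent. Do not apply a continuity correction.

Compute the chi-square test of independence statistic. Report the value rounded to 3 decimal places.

test statistic = 1.601

Row totals [26, 48], col totals [24, 50], n=74
χ² = (6−8.43)²/8.43 + (20−17.57)²/17.57 + (18−15.57)²/15.57 + (30−32.43)²/32.43 = 1.6010
df = 1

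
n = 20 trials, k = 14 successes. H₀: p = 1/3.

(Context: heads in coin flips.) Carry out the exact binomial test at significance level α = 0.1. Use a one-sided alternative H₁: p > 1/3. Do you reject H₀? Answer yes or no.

reject H₀: yes

Exact binomial: n=20, k=14, p₀=1/3=0.3333
P(X≥14) from Σ C(n,i)·p₀^i·(1−p₀)^(n−i)
p-value (one-sided, H₁ greater) = 0.00088
At α=0.1: p < α → reject H₀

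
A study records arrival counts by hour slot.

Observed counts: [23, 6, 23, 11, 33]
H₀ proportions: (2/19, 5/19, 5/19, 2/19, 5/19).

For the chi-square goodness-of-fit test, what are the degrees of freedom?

df = k − 1 = 5 − 1 = 4

degrees of freedom = 4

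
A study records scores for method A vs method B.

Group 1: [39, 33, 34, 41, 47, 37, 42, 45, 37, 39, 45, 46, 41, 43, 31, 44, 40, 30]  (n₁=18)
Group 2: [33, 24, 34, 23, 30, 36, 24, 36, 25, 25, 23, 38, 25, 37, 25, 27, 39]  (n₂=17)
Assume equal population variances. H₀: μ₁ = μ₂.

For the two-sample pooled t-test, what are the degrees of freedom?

df = n₁ + n₂ − 2 = 18 + 17 − 2 = 33

degrees of freedom = 33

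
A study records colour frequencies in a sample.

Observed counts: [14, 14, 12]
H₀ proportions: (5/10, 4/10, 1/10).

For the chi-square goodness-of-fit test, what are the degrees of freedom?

df = k − 1 = 3 − 1 = 2

degrees of freedom = 2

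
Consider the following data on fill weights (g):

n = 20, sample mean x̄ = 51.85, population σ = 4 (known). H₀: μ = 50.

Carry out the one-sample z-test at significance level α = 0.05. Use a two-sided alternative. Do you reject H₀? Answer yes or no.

SE = σ/√n = 4/√20 = 0.8944
z = (x̄−μ₀)/SE = (51.85−50)/0.8944 = 2.0684
p-value (two-sided) = 0.03861
At α=0.05: p < α → reject H₀

reject H₀: yes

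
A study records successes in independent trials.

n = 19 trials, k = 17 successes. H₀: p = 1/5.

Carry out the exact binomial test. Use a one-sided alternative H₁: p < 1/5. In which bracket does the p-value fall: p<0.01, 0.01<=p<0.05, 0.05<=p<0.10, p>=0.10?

p-value bracket: p>=0.10

Exact binomial: n=19, k=17, p₀=1/5=0.2000
P(X≤17) from Σ C(n,i)·p₀^i·(1−p₀)^(n−i)
p-value (one-sided, H₁ less) = 1.00000
→ bracket: p>=0.10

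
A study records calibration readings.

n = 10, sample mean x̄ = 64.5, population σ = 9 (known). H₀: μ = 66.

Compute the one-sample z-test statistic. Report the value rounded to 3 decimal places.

SE = σ/√n = 9/√10 = 2.8460
z = (x̄−μ₀)/SE = (64.5−66)/2.8460 = -0.5270

test statistic = -0.527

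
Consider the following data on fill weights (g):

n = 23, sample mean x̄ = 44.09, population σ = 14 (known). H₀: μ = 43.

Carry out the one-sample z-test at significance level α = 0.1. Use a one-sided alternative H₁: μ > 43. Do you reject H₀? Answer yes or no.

reject H₀: no

SE = σ/√n = 14/√23 = 2.9192
z = (x̄−μ₀)/SE = (44.09−43)/2.9192 = 0.3734
p-value (one-sided, H₁ greater) = 0.35443
At α=0.1: p ≥ α → fail to reject H₀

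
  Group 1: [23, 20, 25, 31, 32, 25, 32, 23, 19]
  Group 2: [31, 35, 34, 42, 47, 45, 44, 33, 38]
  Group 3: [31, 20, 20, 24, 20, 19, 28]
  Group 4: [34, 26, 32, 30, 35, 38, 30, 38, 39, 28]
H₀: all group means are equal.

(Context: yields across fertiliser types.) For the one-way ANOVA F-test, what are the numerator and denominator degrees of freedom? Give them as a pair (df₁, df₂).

degrees of freedom = [3, 31]

k = 4 groups, N = 35 total
df = (k−1, N−k) = (4−1, 35−4) = (3, 31)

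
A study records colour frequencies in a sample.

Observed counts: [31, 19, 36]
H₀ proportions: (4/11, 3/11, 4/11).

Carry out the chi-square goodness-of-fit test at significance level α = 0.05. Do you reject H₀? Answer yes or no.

reject H₀: no

n = 86; E_i = n·p_i = [31.27, 23.45, 31.27]
χ² = (31−31.27)²/31.27 + (19−23.45)²/23.45 + (36−31.27)²/31.27 = 1.5630
df = 2
p-value (upper-tail) = 0.45772
At α=0.05: p ≥ α → fail to reject H₀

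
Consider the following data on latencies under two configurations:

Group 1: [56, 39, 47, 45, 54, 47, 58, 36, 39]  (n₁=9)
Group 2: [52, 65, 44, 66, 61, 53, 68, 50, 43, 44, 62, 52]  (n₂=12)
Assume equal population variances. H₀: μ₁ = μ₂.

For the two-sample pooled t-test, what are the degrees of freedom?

degrees of freedom = 19

df = n₁ + n₂ − 2 = 9 + 12 − 2 = 19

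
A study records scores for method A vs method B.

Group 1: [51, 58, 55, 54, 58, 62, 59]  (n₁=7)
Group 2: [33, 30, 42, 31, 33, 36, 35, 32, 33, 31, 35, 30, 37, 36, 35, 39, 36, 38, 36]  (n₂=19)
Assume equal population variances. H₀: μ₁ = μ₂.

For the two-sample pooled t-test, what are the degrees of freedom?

df = n₁ + n₂ − 2 = 7 + 19 − 2 = 24

degrees of freedom = 24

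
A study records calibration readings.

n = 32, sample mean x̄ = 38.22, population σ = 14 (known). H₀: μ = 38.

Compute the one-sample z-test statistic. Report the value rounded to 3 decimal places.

test statistic = 0.089

SE = σ/√n = 14/√32 = 2.4749
z = (x̄−μ₀)/SE = (38.22−38)/2.4749 = 0.0889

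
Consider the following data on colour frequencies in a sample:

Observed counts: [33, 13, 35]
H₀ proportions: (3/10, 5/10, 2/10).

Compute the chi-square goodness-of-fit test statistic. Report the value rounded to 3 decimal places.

n = 81; E_i = n·p_i = [24.30, 40.50, 16.20]
χ² = (33−24.30)²/24.30 + (13−40.50)²/40.50 + (35−16.20)²/16.20 = 43.6049
df = 2

test statistic = 43.605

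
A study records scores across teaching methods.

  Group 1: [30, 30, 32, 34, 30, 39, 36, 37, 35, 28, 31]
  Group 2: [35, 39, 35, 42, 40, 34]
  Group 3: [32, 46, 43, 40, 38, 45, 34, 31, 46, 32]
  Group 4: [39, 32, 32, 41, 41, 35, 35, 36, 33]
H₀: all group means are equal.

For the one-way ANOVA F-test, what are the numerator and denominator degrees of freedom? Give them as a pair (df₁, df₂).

k = 4 groups, N = 36 total
df = (k−1, N−k) = (4−1, 36−4) = (3, 32)

degrees of freedom = [3, 32]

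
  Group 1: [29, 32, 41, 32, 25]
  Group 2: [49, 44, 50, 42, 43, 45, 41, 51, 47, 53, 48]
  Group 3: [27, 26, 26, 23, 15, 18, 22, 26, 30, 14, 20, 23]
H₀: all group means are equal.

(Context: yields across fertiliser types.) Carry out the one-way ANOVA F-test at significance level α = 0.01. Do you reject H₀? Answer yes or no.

Group means [31.80, 46.64, 22.50], grand mean 33.643
SSB = Σnᵢ(x̄ᵢ−x̄)² = 3364.083; SSW = ΣΣ(x−x̄ᵢ)² = 562.345
MSB = 3364.083/2 = 1682.0416; MSW = 562.345/25 = 22.4938
F = MSB/MSW = 74.7779
df = (2, 25)
p-value (upper-tail) = 0.00000
At α=0.01: p < α → reject H₀

reject H₀: yes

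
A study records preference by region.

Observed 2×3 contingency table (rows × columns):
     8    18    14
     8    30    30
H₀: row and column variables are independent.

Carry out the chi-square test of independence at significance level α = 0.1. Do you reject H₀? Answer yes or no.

reject H₀: no

Row totals [40, 68], col totals [16, 48, 44], n=108
χ² = (8−5.93)²/5.93 + (18−17.78)²/17.78 + (14−16.30)²/16.30 + (8−10.07)²/10.07 + (30−30.22)²/30.22 + (30−27.70)²/27.70 = 1.6713
df = 2
p-value (upper-tail) = 0.43360
At α=0.1: p ≥ α → fail to reject H₀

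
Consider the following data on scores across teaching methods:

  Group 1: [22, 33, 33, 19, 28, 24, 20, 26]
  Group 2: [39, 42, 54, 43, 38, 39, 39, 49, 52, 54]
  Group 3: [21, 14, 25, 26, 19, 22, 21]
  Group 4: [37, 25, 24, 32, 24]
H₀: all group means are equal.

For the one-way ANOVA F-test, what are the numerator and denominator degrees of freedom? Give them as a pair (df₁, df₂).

k = 4 groups, N = 30 total
df = (k−1, N−k) = (4−1, 30−4) = (3, 26)

degrees of freedom = [3, 26]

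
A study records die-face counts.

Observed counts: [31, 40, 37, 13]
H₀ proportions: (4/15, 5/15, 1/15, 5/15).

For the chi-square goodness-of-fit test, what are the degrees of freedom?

df = k − 1 = 4 − 1 = 3

degrees of freedom = 3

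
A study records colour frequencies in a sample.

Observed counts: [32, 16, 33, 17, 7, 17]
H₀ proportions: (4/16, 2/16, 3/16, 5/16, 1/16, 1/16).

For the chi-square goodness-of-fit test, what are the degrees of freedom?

df = k − 1 = 6 − 1 = 5

degrees of freedom = 5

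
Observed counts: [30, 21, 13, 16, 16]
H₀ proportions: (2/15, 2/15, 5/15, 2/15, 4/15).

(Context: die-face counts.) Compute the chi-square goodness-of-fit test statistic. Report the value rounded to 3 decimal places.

n = 96; E_i = n·p_i = [12.80, 12.80, 32.00, 12.80, 25.60]
χ² = (30−12.80)²/12.80 + (21−12.80)²/12.80 + (13−32.00)²/32.00 + (16−12.80)²/12.80 + (16−25.60)²/25.60 = 44.0469
df = 4

test statistic = 44.047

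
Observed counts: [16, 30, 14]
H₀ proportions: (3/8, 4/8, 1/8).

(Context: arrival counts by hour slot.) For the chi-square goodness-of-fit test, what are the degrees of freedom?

degrees of freedom = 2

df = k − 1 = 3 − 1 = 2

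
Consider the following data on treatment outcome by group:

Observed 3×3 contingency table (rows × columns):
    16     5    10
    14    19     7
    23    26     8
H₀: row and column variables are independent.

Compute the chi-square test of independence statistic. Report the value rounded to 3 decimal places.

Row totals [31, 40, 57], col totals [53, 50, 25], n=128
χ² = (16−12.84)²/12.84 + (5−12.11)²/12.11 + (10−6.05)²/6.05 + (14−16.56)²/16.56 + (19−15.62)²/15.62 + (7−7.81)²/7.81 + (23−23.60)²/23.60 + (26−22.27)²/22.27 + (8−11.13)²/11.13 = 10.2579
df = 4

test statistic = 10.258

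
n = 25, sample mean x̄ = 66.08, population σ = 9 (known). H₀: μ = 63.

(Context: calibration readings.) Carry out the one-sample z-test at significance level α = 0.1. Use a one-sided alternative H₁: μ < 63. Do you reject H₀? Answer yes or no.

SE = σ/√n = 9/√25 = 1.8000
z = (x̄−μ₀)/SE = (66.08−63)/1.8000 = 1.7111
p-value (one-sided, H₁ less) = 0.95647
At α=0.1: p ≥ α → fail to reject H₀

reject H₀: no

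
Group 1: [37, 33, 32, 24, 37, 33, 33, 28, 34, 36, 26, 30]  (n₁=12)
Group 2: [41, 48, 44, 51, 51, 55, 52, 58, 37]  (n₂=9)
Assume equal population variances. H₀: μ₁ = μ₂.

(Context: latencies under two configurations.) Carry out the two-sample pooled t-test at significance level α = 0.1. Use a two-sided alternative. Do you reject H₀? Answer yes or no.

reject H₀: yes

x̄₁=31.917, s₁=4.188, n₁=12
x̄₂=48.556, s₂=6.766, n₂=9
s_p² = [11·4.188² + 8·6.766²]/19 = 29.4284
SE = √(s_p²·(1/12+1/9)) = 2.3921
t = (31.917−48.556)/2.3921 = -6.9557
df = 19
p-value (two-sided) = 0.00000
At α=0.1: p < α → reject H₀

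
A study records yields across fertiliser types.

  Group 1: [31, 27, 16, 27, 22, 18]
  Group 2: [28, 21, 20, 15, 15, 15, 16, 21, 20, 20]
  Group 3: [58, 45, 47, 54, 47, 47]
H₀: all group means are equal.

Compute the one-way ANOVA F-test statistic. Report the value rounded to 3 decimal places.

Group means [23.50, 19.10, 49.67], grand mean 28.636
SSB = Σnᵢ(x̄ᵢ−x̄)² = 3721.358; SSW = ΣΣ(x−x̄ᵢ)² = 449.733
MSB = 3721.358/2 = 1860.6788; MSW = 449.733/19 = 23.6702
F = MSB/MSW = 78.6086
df = (2, 19)

test statistic = 78.609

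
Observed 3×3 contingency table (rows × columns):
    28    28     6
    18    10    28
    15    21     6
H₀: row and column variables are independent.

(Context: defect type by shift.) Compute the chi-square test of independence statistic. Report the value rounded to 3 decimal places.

Row totals [62, 56, 42], col totals [61, 59, 40], n=160
χ² = (28−23.64)²/23.64 + (28−22.86)²/22.86 + (6−15.50)²/15.50 + (18−21.35)²/21.35 + (10−20.65)²/20.65 + (28−14.00)²/14.00 + (15−16.01)²/16.01 + (21−15.49)²/15.49 + (6−10.50)²/10.50 = 31.7551
df = 4

test statistic = 31.755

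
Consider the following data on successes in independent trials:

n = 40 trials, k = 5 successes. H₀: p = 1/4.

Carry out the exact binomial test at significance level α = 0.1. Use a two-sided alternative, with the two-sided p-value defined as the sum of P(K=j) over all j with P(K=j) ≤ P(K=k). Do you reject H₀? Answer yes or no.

reject H₀: yes

Exact binomial: n=40, k=5, p₀=1/4=0.2500
P(X=j) = C(n,j)·p₀^j·(1−p₀)^(n−j); p = Σ P(X=j) over j with P(X=j) ≤ P(X=5)
p-value (two-sided) = 0.06952
At α=0.1: p < α → reject H₀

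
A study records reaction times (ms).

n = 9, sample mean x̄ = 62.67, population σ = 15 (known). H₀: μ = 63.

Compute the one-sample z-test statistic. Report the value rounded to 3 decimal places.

test statistic = -0.066

SE = σ/√n = 15/√9 = 5.0000
z = (x̄−μ₀)/SE = (62.67−63)/5.0000 = -0.0660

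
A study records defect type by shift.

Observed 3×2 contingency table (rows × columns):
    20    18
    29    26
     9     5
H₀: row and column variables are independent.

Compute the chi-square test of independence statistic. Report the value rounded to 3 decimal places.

Row totals [38, 55, 14], col totals [58, 49], n=107
χ² = (20−20.60)²/20.60 + (18−17.40)²/17.40 + (29−29.81)²/29.81 + (26−25.19)²/25.19 + (9−7.59)²/7.59 + (5−6.41)²/6.41 = 0.6594
df = 2

test statistic = 0.659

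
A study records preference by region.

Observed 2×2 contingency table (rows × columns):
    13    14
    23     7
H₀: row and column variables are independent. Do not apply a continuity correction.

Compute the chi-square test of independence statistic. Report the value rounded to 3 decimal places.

test statistic = 4.967

Row totals [27, 30], col totals [36, 21], n=57
χ² = (13−17.05)²/17.05 + (14−9.95)²/9.95 + (23−18.95)²/18.95 + (7−11.05)²/11.05 = 4.9670
df = 1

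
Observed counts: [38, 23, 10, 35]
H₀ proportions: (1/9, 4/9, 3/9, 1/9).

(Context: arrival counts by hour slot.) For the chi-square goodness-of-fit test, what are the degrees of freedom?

degrees of freedom = 3

df = k − 1 = 4 − 1 = 3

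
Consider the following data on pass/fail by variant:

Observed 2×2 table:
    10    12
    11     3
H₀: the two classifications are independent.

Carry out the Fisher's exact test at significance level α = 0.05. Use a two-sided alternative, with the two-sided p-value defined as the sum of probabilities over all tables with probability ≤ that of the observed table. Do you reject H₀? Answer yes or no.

reject H₀: no

Margins: r₁=22, r₂=14, c₁=21, c₂=15, n=36
p_obs = C(22,10)·C(14,11)/C(36,21); sum pmf over tables with pmf ≤ p_obs
p-value (two-sided) = 0.08330
At α=0.05: p ≥ α → fail to reject H₀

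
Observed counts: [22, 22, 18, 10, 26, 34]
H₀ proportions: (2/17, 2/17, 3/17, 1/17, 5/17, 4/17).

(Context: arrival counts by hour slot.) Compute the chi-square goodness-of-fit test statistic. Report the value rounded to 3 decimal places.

n = 132; E_i = n·p_i = [15.53, 15.53, 23.29, 7.76, 38.82, 31.06]
χ² = (22−15.53)²/15.53 + (22−15.53)²/15.53 + (18−23.29)²/23.29 + (10−7.76)²/7.76 + (26−38.82)²/38.82 + (34−31.06)²/31.06 = 11.7530
df = 5

test statistic = 11.753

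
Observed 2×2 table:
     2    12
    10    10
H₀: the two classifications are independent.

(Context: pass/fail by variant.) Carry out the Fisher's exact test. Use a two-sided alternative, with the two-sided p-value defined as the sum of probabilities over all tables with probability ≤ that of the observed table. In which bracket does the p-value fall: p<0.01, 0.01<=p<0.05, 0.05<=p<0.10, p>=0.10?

Margins: r₁=14, r₂=20, c₁=12, c₂=22, n=34
p_obs = C(14,2)·C(20,10)/C(34,12); sum pmf over tables with pmf ≤ p_obs
p-value (two-sided) = 0.06623
→ bracket: 0.05<=p<0.10

p-value bracket: 0.05<=p<0.10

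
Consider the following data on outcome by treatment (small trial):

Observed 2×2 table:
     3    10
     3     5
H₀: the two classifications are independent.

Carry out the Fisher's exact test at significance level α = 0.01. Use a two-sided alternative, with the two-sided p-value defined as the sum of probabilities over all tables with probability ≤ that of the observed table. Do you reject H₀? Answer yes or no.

Margins: r₁=13, r₂=8, c₁=6, c₂=15, n=21
p_obs = C(13,3)·C(8,3)/C(21,6); sum pmf over tables with pmf ≤ p_obs
p-value (two-sided) = 0.63106
At α=0.01: p ≥ α → fail to reject H₀

reject H₀: no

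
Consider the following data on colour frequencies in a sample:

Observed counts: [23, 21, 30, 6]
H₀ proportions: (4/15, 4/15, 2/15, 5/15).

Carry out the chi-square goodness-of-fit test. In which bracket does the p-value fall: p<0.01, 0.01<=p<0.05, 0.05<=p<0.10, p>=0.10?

n = 80; E_i = n·p_i = [21.33, 21.33, 10.67, 26.67]
χ² = (23−21.33)²/21.33 + (21−21.33)²/21.33 + (30−10.67)²/10.67 + (6−26.67)²/26.67 = 51.1938
df = 3
p-value (upper-tail) = 0.00000
→ bracket: p<0.01

p-value bracket: p<0.01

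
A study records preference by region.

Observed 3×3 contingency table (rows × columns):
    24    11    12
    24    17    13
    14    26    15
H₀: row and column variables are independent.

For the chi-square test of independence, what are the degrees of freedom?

degrees of freedom = 4

df = (r−1)(c−1) = (3−1)·(3−1) = 4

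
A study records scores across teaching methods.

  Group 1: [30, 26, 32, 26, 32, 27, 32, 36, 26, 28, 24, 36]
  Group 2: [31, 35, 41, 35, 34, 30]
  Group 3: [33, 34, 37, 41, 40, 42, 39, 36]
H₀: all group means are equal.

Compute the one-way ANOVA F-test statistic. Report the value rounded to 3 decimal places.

Group means [29.58, 34.33, 37.75], grand mean 33.192
SSB = Σnᵢ(x̄ᵢ−x̄)² = 330.288; SSW = ΣΣ(x−x̄ᵢ)² = 329.750
MSB = 330.288/2 = 165.1442; MSW = 329.750/23 = 14.3370
F = MSB/MSW = 11.5188
df = (2, 23)

test statistic = 11.519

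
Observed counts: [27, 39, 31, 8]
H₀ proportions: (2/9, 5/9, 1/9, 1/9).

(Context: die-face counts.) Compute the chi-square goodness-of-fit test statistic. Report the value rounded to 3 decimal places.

test statistic = 40.174

n = 105; E_i = n·p_i = [23.33, 58.33, 11.67, 11.67]
χ² = (27−23.33)²/23.33 + (39−58.33)²/58.33 + (31−11.67)²/11.67 + (8−11.67)²/11.67 = 40.1743
df = 3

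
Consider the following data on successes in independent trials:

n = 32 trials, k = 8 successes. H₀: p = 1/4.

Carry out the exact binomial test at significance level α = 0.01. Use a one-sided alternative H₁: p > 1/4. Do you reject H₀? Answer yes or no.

Exact binomial: n=32, k=8, p₀=1/4=0.2500
P(X≥8) from Σ C(n,i)·p₀^i·(1−p₀)^(n−i)
p-value (one-sided, H₁ greater) = 0.56753
At α=0.01: p ≥ α → fail to reject H₀

reject H₀: no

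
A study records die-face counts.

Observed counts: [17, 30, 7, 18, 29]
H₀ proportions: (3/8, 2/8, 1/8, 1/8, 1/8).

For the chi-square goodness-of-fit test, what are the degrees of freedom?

df = k − 1 = 5 − 1 = 4

degrees of freedom = 4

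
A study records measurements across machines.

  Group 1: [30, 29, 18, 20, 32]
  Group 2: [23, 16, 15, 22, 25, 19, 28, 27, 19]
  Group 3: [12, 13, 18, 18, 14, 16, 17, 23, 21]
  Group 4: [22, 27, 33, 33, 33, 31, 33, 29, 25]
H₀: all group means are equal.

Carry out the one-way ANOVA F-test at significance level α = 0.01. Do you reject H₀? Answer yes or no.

reject H₀: yes

Group means [25.80, 21.56, 16.89, 29.56], grand mean 23.156
SSB = Σnᵢ(x̄ᵢ−x̄)² = 780.085; SSW = ΣΣ(x−x̄ᵢ)² = 572.133
MSB = 780.085/3 = 260.0285; MSW = 572.133/28 = 20.4333
F = MSB/MSW = 12.7257
df = (3, 28)
p-value (upper-tail) = 0.00002
At α=0.01: p < α → reject H₀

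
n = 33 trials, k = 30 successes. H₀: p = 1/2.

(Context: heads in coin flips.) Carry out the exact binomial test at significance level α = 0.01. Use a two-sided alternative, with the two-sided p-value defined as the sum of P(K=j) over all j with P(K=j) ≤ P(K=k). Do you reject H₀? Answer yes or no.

Exact binomial: n=33, k=30, p₀=1/2=0.5000
P(X=j) = C(n,j)·p₀^j·(1−p₀)^(n−j); p = Σ P(X=j) over j with P(X=j) ≤ P(X=30)
p-value (two-sided) = 0.00000
At α=0.01: p < α → reject H₀

reject H₀: yes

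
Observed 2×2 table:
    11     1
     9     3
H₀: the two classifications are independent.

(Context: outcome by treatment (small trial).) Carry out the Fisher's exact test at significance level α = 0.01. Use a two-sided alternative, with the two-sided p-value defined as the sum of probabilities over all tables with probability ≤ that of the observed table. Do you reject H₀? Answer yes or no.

reject H₀: no

Margins: r₁=12, r₂=12, c₁=20, c₂=4, n=24
p_obs = C(12,11)·C(12,9)/C(24,20); sum pmf over tables with pmf ≤ p_obs
p-value (two-sided) = 0.59006
At α=0.01: p ≥ α → fail to reject H₀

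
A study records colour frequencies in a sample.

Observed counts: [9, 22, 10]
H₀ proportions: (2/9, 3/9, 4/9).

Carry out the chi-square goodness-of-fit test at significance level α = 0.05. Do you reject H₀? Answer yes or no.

reject H₀: yes

n = 41; E_i = n·p_i = [9.11, 13.67, 18.22]
χ² = (9−9.11)²/9.11 + (22−13.67)²/13.67 + (10−18.22)²/18.22 = 8.7927
df = 2
p-value (upper-tail) = 0.01232
At α=0.05: p < α → reject H₀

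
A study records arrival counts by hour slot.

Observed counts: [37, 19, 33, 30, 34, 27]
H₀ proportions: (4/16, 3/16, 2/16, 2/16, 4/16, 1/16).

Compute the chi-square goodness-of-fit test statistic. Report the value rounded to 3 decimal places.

n = 180; E_i = n·p_i = [45.00, 33.75, 22.50, 22.50, 45.00, 11.25]
χ² = (37−45.00)²/45.00 + (19−33.75)²/33.75 + (33−22.50)²/22.50 + (30−22.50)²/22.50 + (34−45.00)²/45.00 + (27−11.25)²/11.25 = 40.0074
df = 5

test statistic = 40.007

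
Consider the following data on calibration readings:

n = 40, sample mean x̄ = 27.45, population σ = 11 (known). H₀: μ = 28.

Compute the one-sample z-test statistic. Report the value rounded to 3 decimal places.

SE = σ/√n = 11/√40 = 1.7393
z = (x̄−μ₀)/SE = (27.45−28)/1.7393 = -0.3162

test statistic = -0.316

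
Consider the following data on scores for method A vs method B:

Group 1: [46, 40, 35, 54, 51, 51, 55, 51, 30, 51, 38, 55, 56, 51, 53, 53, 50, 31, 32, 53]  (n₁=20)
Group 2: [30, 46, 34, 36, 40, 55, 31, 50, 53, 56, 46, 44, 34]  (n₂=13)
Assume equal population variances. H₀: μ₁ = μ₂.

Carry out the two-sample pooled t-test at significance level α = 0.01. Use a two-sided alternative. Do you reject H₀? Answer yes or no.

x̄₁=46.800, s₁=8.883, n₁=20
x̄₂=42.692, s₂=9.187, n₂=13
s_p² = [19·8.883² + 12·9.187²]/31 = 81.0313
SE = √(s_p²·(1/20+1/13)) = 3.2070
t = (46.800−42.692)/3.2070 = 1.2809
df = 31
p-value (two-sided) = 0.20974
At α=0.01: p ≥ α → fail to reject H₀

reject H₀: no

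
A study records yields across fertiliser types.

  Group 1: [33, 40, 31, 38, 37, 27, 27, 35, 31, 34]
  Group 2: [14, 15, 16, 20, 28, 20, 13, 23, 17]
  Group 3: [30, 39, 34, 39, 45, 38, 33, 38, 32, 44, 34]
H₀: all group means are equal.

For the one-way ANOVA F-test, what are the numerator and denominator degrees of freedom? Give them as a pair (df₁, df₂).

degrees of freedom = [2, 27]

k = 3 groups, N = 30 total
df = (k−1, N−k) = (3−1, 30−3) = (2, 27)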